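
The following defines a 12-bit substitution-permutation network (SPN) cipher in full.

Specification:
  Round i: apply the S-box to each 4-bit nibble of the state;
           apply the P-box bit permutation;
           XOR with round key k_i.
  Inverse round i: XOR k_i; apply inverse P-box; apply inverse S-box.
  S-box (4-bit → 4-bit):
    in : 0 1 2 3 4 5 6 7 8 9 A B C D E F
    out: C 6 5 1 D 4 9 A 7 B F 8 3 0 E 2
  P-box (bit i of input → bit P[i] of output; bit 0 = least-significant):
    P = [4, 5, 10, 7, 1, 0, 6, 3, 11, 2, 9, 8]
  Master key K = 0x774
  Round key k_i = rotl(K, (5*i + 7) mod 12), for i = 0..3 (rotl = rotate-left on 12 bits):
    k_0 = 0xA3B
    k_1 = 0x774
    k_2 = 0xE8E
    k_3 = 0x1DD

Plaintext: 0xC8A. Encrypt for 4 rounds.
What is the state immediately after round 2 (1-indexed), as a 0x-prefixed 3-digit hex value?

0xE47

s_0 = plaintext = 0xC8A
s_1 = Round(s_0, k_0) = 0x6CC
s_2 = Round(s_1, k_1) = 0xE47
s_3 = Round(s_2, k_2) = 0xD60
s_4 = Round(s_3, k_3) = 0x557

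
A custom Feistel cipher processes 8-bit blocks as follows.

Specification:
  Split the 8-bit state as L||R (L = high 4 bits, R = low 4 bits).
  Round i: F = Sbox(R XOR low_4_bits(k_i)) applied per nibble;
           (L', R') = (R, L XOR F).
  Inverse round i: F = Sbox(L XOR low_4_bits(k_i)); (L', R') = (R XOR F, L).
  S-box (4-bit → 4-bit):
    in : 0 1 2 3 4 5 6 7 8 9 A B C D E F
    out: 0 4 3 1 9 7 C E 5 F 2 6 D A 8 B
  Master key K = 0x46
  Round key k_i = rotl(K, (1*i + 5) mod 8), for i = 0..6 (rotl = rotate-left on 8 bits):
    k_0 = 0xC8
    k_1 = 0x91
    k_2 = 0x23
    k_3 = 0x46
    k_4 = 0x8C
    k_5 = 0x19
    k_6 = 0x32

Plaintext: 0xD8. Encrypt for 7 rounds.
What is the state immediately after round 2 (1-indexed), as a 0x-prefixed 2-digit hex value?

s_0 = plaintext = 0xD8
s_1 = Round(s_0, k_0) = 0x8D
s_2 = Round(s_1, k_1) = 0xD5
s_3 = Round(s_2, k_2) = 0x51
s_4 = Round(s_3, k_3) = 0x1B
s_5 = Round(s_4, k_4) = 0xBF
s_6 = Round(s_5, k_5) = 0xF7
s_7 = Round(s_6, k_6) = 0x78

0xD5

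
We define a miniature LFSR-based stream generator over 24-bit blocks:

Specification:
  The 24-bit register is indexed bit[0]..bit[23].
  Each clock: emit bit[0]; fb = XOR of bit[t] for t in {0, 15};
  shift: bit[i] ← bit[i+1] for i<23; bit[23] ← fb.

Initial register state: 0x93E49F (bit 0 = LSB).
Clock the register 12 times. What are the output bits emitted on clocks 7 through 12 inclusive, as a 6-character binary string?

reg_0 = 0x93E49F
clock 1: out=1, reg = 0x49F24F
clock 2: out=1, reg = 0x24F927
clock 3: out=1, reg = 0x127C93
clock 4: out=1, reg = 0x893E49
clock 5: out=1, reg = 0xC49F24
clock 6: out=0, reg = 0xE24F92
clock 7: out=0, reg = 0x7127C9
clock 8: out=1, reg = 0xB893E4
clock 9: out=0, reg = 0xDC49F2
clock 10: out=0, reg = 0x6E24F9
clock 11: out=1, reg = 0xB7127C
clock 12: out=0, reg = 0x5B893E

010010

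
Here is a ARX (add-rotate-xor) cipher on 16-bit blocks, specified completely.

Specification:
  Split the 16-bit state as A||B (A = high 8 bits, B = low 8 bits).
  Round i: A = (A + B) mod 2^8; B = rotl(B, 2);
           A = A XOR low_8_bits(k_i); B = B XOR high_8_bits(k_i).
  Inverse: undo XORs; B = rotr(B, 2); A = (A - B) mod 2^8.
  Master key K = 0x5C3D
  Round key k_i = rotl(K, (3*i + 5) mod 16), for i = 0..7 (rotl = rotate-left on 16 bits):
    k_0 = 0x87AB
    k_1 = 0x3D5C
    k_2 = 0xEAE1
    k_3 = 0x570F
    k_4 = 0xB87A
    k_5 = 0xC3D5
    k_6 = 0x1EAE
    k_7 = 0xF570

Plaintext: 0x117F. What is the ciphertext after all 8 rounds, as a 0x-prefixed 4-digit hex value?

s_0 = plaintext = 0x117F
s_1 = Round(s_0, k_0) = 0x3B7A
s_2 = Round(s_1, k_1) = 0xE9D4
s_3 = Round(s_2, k_2) = 0x5CB9
s_4 = Round(s_3, k_3) = 0x1AB1
s_5 = Round(s_4, k_4) = 0xB17E
s_6 = Round(s_5, k_5) = 0xFA3A
s_7 = Round(s_6, k_6) = 0x9AF6
s_8 = Round(s_7, k_7) = 0xE02E

0xE02E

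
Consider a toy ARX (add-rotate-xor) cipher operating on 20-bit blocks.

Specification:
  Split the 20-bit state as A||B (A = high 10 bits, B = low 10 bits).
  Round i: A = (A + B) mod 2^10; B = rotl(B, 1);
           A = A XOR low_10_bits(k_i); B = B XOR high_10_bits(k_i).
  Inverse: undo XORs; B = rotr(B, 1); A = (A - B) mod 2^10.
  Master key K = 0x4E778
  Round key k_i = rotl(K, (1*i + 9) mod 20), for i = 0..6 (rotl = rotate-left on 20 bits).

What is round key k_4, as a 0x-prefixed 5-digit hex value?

0xF09CE

K = 0x4E778
k_0 = rotl(K, (1*0+9) mod 20) = rotl(K, 9) = 0xEF09C
k_1 = rotl(K, (1*1+9) mod 20) = rotl(K, 10) = 0xDE139
k_2 = rotl(K, (1*2+9) mod 20) = rotl(K, 11) = 0xBC273
k_3 = rotl(K, (1*3+9) mod 20) = rotl(K, 12) = 0x784E7
k_4 = rotl(K, (1*4+9) mod 20) = rotl(K, 13) = 0xF09CE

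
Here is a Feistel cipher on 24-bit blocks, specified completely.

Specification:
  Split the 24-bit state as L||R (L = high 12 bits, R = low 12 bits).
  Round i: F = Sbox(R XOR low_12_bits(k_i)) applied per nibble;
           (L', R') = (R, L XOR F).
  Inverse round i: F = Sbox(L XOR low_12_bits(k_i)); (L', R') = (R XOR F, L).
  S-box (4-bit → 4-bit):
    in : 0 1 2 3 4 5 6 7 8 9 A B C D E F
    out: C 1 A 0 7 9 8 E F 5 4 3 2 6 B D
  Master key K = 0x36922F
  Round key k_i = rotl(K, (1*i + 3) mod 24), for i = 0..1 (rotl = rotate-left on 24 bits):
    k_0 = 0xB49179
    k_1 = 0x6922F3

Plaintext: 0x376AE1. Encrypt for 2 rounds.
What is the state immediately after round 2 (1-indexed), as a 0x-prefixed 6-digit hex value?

s_0 = plaintext = 0x376AE1
s_1 = Round(s_0, k_0) = 0xAE1029
s_2 = Round(s_1, k_1) = 0x029085

0x029085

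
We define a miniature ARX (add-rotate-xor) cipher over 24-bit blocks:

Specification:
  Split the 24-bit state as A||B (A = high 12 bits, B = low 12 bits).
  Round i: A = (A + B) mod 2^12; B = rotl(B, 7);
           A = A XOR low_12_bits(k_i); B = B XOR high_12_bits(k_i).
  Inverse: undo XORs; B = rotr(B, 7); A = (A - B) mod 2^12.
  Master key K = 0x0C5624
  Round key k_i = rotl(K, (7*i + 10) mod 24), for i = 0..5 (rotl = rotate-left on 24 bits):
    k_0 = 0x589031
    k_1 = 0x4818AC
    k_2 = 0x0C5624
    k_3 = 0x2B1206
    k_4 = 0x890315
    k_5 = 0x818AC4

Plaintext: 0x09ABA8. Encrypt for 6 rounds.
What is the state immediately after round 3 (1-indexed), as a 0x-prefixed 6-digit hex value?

0x35E731

s_0 = plaintext = 0x09ABA8
s_1 = Round(s_0, k_0) = 0xC731D4
s_2 = Round(s_1, k_1) = 0x6EBE8F
s_3 = Round(s_2, k_2) = 0x35E731
s_4 = Round(s_3, k_3) = 0x889A08
s_5 = Round(s_4, k_4) = 0x184CC0
s_6 = Round(s_5, k_5) = 0x48087E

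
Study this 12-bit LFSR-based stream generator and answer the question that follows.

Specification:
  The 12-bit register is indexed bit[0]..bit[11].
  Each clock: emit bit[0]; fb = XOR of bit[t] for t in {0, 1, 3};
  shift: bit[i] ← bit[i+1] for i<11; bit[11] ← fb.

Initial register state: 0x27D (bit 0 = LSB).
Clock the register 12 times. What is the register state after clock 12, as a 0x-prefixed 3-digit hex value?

reg_0 = 0x27D
clock 1: out=1, reg = 0x13E
clock 2: out=0, reg = 0x09F
clock 3: out=1, reg = 0x84F
clock 4: out=1, reg = 0xC27
clock 5: out=1, reg = 0x613
clock 6: out=1, reg = 0x309
clock 7: out=1, reg = 0x184
clock 8: out=0, reg = 0x0C2
clock 9: out=0, reg = 0x861
clock 10: out=1, reg = 0xC30
clock 11: out=0, reg = 0x618
clock 12: out=0, reg = 0xB0C

0xB0C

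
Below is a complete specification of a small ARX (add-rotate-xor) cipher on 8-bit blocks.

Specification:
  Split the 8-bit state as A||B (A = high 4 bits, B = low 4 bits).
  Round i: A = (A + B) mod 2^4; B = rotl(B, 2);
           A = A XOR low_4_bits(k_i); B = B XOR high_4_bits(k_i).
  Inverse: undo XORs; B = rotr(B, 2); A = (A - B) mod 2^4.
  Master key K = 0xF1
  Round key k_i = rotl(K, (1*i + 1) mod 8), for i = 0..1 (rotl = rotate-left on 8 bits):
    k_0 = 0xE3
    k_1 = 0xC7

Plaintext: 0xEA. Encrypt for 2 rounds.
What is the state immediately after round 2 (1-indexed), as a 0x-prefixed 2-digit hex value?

s_0 = plaintext = 0xEA
s_1 = Round(s_0, k_0) = 0xB4
s_2 = Round(s_1, k_1) = 0x8D

0x8D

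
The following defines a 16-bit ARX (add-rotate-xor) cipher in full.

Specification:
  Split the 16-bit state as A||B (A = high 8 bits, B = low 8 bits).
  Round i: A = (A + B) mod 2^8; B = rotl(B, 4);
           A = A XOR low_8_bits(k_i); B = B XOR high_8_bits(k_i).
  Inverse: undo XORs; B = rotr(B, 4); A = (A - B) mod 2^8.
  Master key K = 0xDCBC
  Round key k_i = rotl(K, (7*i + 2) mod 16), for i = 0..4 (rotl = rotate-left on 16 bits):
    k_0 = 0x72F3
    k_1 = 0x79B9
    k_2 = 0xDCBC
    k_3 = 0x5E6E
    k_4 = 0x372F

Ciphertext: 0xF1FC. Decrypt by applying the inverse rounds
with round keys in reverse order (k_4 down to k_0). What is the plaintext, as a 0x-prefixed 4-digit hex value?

0x2571

s_0 = ciphertext = 0xF1FC
s_1 = InvRound(s_0, k_4) = 0x22BC
s_2 = InvRound(s_1, k_3) = 0x1E2E
s_3 = InvRound(s_2, k_2) = 0x732F
s_4 = InvRound(s_3, k_1) = 0x6565
s_5 = InvRound(s_4, k_0) = 0x2571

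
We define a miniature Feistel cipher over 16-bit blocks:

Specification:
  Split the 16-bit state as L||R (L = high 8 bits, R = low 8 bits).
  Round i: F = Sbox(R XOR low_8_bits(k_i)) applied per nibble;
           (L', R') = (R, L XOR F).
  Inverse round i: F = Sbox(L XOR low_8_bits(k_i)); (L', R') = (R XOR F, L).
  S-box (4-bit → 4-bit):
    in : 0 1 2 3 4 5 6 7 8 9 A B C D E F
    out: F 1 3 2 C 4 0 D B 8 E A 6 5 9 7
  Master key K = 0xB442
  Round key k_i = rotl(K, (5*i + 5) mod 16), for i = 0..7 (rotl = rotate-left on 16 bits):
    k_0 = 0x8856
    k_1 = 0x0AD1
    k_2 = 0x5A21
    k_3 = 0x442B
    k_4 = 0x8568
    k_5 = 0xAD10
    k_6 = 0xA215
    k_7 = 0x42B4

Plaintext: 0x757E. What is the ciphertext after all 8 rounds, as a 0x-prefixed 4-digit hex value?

s_0 = plaintext = 0x757E
s_1 = Round(s_0, k_0) = 0x7E4E
s_2 = Round(s_1, k_1) = 0x4EF9
s_3 = Round(s_2, k_2) = 0xF915
s_4 = Round(s_3, k_3) = 0x15D0
s_5 = Round(s_4, k_4) = 0xD0BE
s_6 = Round(s_5, k_5) = 0xBE39
s_7 = Round(s_6, k_6) = 0x3988
s_8 = Round(s_7, k_7) = 0x881F

0x881F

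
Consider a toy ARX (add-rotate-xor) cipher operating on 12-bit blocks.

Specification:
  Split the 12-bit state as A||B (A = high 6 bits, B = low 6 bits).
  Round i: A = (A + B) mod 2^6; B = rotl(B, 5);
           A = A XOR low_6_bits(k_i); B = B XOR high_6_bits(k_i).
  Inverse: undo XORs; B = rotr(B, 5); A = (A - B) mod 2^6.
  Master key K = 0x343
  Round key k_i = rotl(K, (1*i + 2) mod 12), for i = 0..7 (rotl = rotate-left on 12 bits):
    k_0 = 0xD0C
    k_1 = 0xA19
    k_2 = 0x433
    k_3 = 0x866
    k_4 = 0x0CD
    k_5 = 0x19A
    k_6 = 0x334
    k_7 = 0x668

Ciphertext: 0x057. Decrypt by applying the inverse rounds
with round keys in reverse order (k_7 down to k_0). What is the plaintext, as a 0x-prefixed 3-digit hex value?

s_0 = ciphertext = 0x057
s_1 = InvRound(s_0, k_7) = 0x35C
s_2 = InvRound(s_1, k_6) = 0x660
s_3 = InvRound(s_2, k_5) = 0xD8D
s_4 = InvRound(s_3, k_4) = 0x7DC
s_5 = InvRound(s_4, k_3) = 0xFBB
s_6 = InvRound(s_5, k_2) = 0xD97
s_7 = InvRound(s_6, k_1) = 0xC3F
s_8 = InvRound(s_7, k_0) = 0x996

0x996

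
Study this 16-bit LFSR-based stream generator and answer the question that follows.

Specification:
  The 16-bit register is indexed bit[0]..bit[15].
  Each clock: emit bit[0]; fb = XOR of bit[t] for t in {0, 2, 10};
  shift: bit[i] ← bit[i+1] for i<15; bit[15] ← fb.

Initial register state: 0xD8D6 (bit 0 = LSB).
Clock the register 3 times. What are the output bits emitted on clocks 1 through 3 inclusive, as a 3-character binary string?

011

reg_0 = 0xD8D6
clock 1: out=0, reg = 0xEC6B
clock 2: out=1, reg = 0x7635
clock 3: out=1, reg = 0xBB1A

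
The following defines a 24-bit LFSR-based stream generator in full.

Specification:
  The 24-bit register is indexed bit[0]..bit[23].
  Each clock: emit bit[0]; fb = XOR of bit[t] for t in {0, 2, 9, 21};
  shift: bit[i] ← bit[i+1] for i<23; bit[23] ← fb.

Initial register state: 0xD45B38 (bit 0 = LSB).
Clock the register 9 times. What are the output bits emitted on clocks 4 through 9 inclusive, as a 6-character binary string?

reg_0 = 0xD45B38
clock 1: out=0, reg = 0xEA2D9C
clock 2: out=0, reg = 0x7516CE
clock 3: out=0, reg = 0xBA8B67
clock 4: out=1, reg = 0x5D45B3
clock 5: out=1, reg = 0xAEA2D9
clock 6: out=1, reg = 0xD7516C
clock 7: out=0, reg = 0xEBA8B6
clock 8: out=0, reg = 0x75D45B
clock 9: out=1, reg = 0x3AEA2D

111001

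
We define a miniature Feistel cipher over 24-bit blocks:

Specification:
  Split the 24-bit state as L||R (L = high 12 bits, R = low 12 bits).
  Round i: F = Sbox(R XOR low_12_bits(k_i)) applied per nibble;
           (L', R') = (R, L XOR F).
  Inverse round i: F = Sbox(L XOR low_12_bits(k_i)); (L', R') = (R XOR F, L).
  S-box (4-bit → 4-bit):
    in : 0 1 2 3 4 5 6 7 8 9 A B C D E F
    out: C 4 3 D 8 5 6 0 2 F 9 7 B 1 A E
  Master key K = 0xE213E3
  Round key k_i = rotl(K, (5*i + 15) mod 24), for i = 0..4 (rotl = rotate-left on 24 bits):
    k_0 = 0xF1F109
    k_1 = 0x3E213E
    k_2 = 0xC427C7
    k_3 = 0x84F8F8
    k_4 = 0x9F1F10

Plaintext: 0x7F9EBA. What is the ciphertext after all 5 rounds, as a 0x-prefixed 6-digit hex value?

s_0 = plaintext = 0x7F9EBA
s_1 = Round(s_0, k_0) = 0xEBA984
s_2 = Round(s_1, k_1) = 0x984CC3
s_3 = Round(s_2, k_2) = 0xCC3E4C
s_4 = Round(s_3, k_3) = 0xE4CABB
s_5 = Round(s_4, k_4) = 0xABBBDB

0xABBBDB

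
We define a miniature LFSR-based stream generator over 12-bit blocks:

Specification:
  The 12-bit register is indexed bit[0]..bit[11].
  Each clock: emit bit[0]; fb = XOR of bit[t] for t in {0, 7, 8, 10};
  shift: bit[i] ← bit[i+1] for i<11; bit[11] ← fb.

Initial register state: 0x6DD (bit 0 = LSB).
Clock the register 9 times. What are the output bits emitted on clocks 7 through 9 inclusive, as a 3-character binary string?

110

reg_0 = 0x6DD
clock 1: out=1, reg = 0xB6E
clock 2: out=0, reg = 0xDB7
clock 3: out=1, reg = 0x6DB
clock 4: out=1, reg = 0xB6D
clock 5: out=1, reg = 0x5B6
clock 6: out=0, reg = 0xADB
clock 7: out=1, reg = 0x56D
clock 8: out=1, reg = 0xAB6
clock 9: out=0, reg = 0xD5B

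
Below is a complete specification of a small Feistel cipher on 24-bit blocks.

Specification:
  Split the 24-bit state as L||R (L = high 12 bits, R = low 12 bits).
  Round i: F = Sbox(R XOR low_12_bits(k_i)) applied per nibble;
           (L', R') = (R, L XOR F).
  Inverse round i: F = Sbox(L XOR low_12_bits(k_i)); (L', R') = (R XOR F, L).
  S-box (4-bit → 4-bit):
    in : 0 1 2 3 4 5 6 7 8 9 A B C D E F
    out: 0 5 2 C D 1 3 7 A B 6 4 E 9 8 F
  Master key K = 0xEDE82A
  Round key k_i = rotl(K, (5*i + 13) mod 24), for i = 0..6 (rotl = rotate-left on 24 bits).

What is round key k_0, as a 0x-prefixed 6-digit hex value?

K = 0xEDE82A
k_0 = rotl(K, (5*0+13) mod 24) = rotl(K, 13) = 0x055DBD

0x055DBD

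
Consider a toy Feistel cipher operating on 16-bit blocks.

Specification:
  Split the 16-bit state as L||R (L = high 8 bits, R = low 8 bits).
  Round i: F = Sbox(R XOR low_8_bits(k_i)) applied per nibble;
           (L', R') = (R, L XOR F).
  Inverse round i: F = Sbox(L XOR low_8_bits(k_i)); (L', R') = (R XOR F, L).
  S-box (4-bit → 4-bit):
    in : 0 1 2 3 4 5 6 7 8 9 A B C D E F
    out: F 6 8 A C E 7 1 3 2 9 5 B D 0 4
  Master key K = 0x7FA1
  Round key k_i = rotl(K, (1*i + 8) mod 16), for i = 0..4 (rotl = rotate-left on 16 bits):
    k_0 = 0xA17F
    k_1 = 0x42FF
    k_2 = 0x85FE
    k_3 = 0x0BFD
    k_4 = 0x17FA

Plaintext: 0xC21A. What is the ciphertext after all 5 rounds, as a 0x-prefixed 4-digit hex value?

0x6617

s_0 = plaintext = 0xC21A
s_1 = Round(s_0, k_0) = 0x1ABC
s_2 = Round(s_1, k_1) = 0xBCD0
s_3 = Round(s_2, k_2) = 0xD03C
s_4 = Round(s_3, k_3) = 0x3C66
s_5 = Round(s_4, k_4) = 0x6617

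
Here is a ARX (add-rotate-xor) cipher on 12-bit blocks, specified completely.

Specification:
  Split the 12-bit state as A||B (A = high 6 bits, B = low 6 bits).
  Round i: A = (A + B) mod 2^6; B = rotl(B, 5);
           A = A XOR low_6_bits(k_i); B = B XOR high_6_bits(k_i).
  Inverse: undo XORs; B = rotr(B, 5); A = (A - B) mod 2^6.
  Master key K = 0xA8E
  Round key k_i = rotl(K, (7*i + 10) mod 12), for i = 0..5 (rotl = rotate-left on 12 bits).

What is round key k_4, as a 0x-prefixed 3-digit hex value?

K = 0xA8E
k_0 = rotl(K, (7*0+10) mod 12) = rotl(K, 10) = 0xAA3
k_1 = rotl(K, (7*1+10) mod 12) = rotl(K, 5) = 0x1D5
k_2 = rotl(K, (7*2+10) mod 12) = rotl(K, 0) = 0xA8E
k_3 = rotl(K, (7*3+10) mod 12) = rotl(K, 7) = 0x754
k_4 = rotl(K, (7*4+10) mod 12) = rotl(K, 2) = 0xA3A

0xA3A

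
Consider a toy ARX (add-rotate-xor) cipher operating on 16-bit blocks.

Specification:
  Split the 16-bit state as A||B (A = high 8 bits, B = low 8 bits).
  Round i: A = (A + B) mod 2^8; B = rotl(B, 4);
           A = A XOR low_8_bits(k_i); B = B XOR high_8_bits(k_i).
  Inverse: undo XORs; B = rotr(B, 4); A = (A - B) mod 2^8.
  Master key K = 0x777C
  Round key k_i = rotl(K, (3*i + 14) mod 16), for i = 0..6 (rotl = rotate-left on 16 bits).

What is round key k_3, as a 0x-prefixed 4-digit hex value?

0xBE3B

K = 0x777C
k_0 = rotl(K, (3*0+14) mod 16) = rotl(K, 14) = 0x1DDF
k_1 = rotl(K, (3*1+14) mod 16) = rotl(K, 1) = 0xEEF8
k_2 = rotl(K, (3*2+14) mod 16) = rotl(K, 4) = 0x77C7
k_3 = rotl(K, (3*3+14) mod 16) = rotl(K, 7) = 0xBE3B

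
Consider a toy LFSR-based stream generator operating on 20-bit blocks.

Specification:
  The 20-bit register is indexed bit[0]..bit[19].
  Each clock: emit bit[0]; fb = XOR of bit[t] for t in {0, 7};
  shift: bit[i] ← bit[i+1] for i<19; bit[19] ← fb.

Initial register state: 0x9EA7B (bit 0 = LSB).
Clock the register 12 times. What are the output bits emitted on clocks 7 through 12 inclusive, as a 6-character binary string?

100101

reg_0 = 0x9EA7B
clock 1: out=1, reg = 0xCF53D
clock 2: out=1, reg = 0xE7A9E
clock 3: out=0, reg = 0xF3D4F
clock 4: out=1, reg = 0xF9EA7
clock 5: out=1, reg = 0x7CF53
clock 6: out=1, reg = 0xBE7A9
clock 7: out=1, reg = 0x5F3D4
clock 8: out=0, reg = 0xAF9EA
clock 9: out=0, reg = 0xD7CF5
clock 10: out=1, reg = 0x6BE7A
clock 11: out=0, reg = 0x35F3D
clock 12: out=1, reg = 0x9AF9E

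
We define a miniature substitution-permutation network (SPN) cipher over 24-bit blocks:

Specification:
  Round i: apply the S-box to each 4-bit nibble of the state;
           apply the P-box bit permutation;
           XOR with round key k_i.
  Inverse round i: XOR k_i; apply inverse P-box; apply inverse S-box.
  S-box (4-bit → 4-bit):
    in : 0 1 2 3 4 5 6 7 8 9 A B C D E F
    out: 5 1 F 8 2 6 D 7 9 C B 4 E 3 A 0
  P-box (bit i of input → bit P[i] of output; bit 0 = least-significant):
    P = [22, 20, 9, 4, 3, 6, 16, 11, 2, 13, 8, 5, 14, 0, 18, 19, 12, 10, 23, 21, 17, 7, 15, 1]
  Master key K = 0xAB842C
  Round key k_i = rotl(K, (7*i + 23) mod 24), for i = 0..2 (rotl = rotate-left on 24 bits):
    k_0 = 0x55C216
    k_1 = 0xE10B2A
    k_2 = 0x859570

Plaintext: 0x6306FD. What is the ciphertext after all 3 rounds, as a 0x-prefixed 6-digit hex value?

s_0 = plaintext = 0x6306FD
s_1 = Round(s_0, k_0) = 0x230330
s_2 = Round(s_1, k_1) = 0x87C188
s_3 = Round(s_2, k_2) = 0x4B896F

0x4B896F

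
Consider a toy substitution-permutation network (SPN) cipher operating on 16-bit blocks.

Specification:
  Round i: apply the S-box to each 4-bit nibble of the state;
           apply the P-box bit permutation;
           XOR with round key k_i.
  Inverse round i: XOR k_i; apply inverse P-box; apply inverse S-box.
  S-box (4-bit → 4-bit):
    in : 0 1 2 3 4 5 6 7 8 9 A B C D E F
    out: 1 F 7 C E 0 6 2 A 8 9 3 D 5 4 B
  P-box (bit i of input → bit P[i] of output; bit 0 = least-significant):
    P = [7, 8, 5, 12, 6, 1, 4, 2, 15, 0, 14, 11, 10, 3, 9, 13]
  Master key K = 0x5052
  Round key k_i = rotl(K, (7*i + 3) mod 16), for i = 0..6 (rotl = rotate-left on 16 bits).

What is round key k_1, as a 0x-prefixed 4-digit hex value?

0x4941

K = 0x5052
k_0 = rotl(K, (7*0+3) mod 16) = rotl(K, 3) = 0x8292
k_1 = rotl(K, (7*1+3) mod 16) = rotl(K, 10) = 0x4941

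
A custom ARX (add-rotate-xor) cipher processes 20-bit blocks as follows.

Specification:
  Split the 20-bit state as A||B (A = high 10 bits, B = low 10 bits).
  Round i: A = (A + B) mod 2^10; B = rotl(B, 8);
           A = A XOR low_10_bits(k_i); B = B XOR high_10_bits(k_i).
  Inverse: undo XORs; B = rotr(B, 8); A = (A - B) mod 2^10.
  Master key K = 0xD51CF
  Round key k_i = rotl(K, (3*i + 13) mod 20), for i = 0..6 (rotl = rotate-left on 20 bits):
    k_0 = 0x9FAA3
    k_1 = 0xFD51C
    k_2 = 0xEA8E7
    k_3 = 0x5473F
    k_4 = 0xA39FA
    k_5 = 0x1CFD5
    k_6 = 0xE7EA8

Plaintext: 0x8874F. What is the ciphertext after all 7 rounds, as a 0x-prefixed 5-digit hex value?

0x5AE0B

s_0 = plaintext = 0x8874F
s_1 = Round(s_0, k_0) = 0xF4DAD
s_2 = Round(s_1, k_1) = 0x2729E
s_3 = Round(s_2, k_2) = 0xF750D
s_4 = Round(s_3, k_3) = 0xF5412
s_5 = Round(s_4, k_4) = 0x8748A
s_6 = Round(s_5, k_5) = 0x5CA51
s_7 = Round(s_6, k_6) = 0x5AE0B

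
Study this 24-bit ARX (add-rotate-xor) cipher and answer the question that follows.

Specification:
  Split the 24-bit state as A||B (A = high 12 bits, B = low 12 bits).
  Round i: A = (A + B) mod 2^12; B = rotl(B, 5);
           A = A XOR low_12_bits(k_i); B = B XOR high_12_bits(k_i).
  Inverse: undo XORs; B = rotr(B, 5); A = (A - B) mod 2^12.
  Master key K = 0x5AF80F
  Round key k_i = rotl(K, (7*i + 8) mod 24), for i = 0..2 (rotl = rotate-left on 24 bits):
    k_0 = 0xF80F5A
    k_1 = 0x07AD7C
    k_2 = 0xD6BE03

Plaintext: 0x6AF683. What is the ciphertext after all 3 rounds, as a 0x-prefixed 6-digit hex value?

0x2ED5D0

s_0 = plaintext = 0x6AF683
s_1 = Round(s_0, k_0) = 0x268FED
s_2 = Round(s_1, k_1) = 0xF29DC5
s_3 = Round(s_2, k_2) = 0x2ED5D0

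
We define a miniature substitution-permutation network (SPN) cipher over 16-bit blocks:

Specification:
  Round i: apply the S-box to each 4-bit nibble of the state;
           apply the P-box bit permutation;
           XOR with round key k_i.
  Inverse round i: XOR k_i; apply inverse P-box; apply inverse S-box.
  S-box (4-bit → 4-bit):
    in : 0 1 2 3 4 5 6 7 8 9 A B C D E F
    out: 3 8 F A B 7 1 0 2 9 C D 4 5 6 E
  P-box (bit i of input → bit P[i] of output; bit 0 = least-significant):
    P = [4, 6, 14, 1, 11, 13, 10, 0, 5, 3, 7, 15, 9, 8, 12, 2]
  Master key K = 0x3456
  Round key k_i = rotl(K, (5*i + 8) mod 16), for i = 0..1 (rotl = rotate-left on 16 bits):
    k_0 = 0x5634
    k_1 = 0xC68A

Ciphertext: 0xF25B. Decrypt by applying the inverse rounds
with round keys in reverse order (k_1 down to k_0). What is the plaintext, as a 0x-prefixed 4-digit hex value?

0xBA68

s_0 = ciphertext = 0xF25B
s_1 = InvRound(s_0, k_1) = 0xCCF0
s_2 = InvRound(s_1, k_0) = 0xBA68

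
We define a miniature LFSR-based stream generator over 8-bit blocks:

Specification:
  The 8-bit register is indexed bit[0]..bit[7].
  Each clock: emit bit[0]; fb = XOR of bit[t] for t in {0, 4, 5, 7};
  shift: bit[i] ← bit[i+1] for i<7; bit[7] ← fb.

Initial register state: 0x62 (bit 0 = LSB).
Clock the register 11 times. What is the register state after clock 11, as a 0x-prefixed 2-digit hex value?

0xEE

reg_0 = 0x62
clock 1: out=0, reg = 0xB1
clock 2: out=1, reg = 0x58
clock 3: out=0, reg = 0xAC
clock 4: out=0, reg = 0x56
clock 5: out=0, reg = 0xAB
clock 6: out=1, reg = 0xD5
clock 7: out=1, reg = 0xEA
clock 8: out=0, reg = 0x75
clock 9: out=1, reg = 0xBA
clock 10: out=0, reg = 0xDD
clock 11: out=1, reg = 0xEE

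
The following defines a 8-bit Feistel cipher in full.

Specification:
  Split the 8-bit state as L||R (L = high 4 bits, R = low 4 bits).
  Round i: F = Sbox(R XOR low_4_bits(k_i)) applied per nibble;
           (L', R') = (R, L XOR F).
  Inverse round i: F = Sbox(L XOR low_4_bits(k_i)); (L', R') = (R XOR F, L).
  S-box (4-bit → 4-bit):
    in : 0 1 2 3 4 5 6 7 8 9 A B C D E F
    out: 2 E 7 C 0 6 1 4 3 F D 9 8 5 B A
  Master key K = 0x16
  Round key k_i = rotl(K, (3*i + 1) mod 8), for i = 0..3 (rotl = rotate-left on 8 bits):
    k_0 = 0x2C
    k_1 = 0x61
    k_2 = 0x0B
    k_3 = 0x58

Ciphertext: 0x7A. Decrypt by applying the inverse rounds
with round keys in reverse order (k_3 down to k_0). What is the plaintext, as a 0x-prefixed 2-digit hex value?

0xFA

s_0 = ciphertext = 0x7A
s_1 = InvRound(s_0, k_3) = 0x07
s_2 = InvRound(s_1, k_2) = 0xE0
s_3 = InvRound(s_2, k_1) = 0xAE
s_4 = InvRound(s_3, k_0) = 0xFA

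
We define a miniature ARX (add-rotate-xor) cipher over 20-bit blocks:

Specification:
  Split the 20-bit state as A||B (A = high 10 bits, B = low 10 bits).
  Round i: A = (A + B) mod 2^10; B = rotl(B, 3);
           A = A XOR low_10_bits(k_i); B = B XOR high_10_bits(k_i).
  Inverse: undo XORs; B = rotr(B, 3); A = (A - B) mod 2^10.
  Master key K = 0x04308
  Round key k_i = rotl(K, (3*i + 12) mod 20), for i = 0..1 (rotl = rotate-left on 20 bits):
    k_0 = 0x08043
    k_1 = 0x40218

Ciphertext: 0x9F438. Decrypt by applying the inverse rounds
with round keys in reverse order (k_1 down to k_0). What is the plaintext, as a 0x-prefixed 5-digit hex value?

s_0 = ciphertext = 0x9F438
s_1 = InvRound(s_0, k_1) = 0x0F827
s_2 = InvRound(s_1, k_0) = 0x3F780

0x3F780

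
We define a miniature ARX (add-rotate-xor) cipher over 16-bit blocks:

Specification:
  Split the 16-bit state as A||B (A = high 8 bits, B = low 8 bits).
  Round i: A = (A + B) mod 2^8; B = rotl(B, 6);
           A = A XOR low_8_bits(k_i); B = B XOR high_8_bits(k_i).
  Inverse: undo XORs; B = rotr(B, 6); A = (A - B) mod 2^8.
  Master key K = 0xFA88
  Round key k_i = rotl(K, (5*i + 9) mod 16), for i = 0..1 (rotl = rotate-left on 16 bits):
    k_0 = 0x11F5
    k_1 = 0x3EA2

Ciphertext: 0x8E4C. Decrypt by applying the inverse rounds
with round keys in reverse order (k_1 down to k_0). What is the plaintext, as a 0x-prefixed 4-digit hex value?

0x3363

s_0 = ciphertext = 0x8E4C
s_1 = InvRound(s_0, k_1) = 0x63C9
s_2 = InvRound(s_1, k_0) = 0x3363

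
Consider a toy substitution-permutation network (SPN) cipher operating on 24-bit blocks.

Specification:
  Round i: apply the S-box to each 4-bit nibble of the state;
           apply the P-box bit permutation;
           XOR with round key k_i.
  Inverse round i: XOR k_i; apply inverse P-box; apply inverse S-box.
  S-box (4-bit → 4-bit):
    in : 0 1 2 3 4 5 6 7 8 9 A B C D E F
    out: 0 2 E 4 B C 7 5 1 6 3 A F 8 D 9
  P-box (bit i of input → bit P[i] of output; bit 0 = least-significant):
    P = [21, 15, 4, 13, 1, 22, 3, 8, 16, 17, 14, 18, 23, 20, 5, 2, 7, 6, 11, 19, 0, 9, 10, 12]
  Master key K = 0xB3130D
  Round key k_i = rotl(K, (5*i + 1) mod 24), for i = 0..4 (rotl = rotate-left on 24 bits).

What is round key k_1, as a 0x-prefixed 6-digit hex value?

0xC4C36C

K = 0xB3130D
k_0 = rotl(K, (5*0+1) mod 24) = rotl(K, 1) = 0x66261B
k_1 = rotl(K, (5*1+1) mod 24) = rotl(K, 6) = 0xC4C36C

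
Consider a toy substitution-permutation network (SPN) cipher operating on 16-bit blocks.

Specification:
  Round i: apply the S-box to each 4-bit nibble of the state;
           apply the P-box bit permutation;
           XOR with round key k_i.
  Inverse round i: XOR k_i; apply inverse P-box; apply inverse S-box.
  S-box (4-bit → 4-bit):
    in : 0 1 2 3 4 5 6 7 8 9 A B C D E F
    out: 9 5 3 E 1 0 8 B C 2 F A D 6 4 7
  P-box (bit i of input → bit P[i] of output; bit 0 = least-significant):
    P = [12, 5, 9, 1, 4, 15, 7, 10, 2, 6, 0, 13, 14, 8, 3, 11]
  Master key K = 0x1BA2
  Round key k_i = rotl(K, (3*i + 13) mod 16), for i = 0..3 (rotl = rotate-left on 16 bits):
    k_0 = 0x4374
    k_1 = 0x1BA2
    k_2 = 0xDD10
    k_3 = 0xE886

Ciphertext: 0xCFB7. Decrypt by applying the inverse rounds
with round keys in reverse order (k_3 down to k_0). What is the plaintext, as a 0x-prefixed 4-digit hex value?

s_0 = ciphertext = 0xCFB7
s_1 = InvRound(s_0, k_3) = 0x980D
s_2 = InvRound(s_1, k_2) = 0xF105
s_3 = InvRound(s_2, k_1) = 0x0CD3
s_4 = InvRound(s_3, k_0) = 0x7183

0x7183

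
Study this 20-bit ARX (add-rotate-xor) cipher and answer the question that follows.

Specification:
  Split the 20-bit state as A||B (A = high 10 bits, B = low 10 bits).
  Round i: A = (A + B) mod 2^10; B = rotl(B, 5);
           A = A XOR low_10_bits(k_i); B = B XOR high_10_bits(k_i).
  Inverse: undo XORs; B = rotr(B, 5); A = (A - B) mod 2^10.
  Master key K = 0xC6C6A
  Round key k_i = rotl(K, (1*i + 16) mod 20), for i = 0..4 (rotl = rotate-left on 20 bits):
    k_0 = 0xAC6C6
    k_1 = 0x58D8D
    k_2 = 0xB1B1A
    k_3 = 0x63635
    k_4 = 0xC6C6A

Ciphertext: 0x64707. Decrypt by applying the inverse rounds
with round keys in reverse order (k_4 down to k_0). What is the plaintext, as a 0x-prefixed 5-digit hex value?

s_0 = ciphertext = 0x64707
s_1 = InvRound(s_0, k_4) = 0x9EF80
s_2 = InvRound(s_1, k_3) = 0xA79B0
s_3 = InvRound(s_2, k_2) = 0xAA6DB
s_4 = InvRound(s_3, k_1) = 0x01F1D
s_5 = InvRound(s_4, k_0) = 0x4D18D

0x4D18D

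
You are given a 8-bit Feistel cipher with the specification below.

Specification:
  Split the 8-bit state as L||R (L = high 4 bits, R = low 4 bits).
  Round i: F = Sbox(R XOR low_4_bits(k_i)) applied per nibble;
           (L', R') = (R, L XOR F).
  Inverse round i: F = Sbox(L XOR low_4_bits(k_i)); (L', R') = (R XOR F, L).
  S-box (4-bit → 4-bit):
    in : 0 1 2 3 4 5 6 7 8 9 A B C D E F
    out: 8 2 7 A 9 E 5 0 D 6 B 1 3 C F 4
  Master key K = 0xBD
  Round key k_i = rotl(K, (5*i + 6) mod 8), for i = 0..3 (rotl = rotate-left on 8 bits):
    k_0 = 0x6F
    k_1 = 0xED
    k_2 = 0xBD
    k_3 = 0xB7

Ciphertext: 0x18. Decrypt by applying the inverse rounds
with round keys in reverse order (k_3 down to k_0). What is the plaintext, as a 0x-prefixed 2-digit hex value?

0x84

s_0 = ciphertext = 0x18
s_1 = InvRound(s_0, k_3) = 0xD1
s_2 = InvRound(s_1, k_2) = 0x9D
s_3 = InvRound(s_2, k_1) = 0x49
s_4 = InvRound(s_3, k_0) = 0x84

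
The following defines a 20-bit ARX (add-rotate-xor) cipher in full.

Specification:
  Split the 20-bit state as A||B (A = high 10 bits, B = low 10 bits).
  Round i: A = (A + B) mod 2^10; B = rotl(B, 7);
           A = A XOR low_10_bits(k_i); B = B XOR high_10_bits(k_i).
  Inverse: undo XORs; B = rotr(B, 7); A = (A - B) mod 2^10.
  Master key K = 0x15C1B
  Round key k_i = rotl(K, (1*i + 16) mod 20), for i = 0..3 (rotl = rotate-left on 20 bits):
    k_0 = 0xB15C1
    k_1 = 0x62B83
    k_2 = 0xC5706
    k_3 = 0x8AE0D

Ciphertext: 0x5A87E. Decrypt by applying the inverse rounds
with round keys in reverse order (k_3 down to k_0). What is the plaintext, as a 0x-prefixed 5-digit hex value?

0xCFE69

s_0 = ciphertext = 0x5A87E
s_1 = InvRound(s_0, k_3) = 0x2EEAC
s_2 = InvRound(s_1, k_2) = 0x7C9CB
s_3 = InvRound(s_2, k_1) = 0x1A608
s_4 = InvRound(s_3, k_0) = 0xCFE69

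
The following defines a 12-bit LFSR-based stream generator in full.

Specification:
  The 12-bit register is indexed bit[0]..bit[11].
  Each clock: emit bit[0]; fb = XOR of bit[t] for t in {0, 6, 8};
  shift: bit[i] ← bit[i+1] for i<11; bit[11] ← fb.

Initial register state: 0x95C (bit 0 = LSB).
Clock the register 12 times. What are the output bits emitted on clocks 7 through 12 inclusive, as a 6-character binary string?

101001

reg_0 = 0x95C
clock 1: out=0, reg = 0x4AE
clock 2: out=0, reg = 0x257
clock 3: out=1, reg = 0x12B
clock 4: out=1, reg = 0x095
clock 5: out=1, reg = 0x84A
clock 6: out=0, reg = 0xC25
clock 7: out=1, reg = 0xE12
clock 8: out=0, reg = 0x709
clock 9: out=1, reg = 0x384
clock 10: out=0, reg = 0x9C2
clock 11: out=0, reg = 0x4E1
clock 12: out=1, reg = 0x270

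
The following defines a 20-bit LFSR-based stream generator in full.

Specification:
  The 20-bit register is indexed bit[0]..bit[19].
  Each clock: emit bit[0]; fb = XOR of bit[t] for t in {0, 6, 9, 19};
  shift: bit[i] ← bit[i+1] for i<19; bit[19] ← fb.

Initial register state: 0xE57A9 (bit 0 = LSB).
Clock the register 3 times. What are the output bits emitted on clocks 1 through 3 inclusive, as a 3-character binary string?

reg_0 = 0xE57A9
clock 1: out=1, reg = 0xF2BD4
clock 2: out=0, reg = 0xF95EA
clock 3: out=0, reg = 0x7CAF5

100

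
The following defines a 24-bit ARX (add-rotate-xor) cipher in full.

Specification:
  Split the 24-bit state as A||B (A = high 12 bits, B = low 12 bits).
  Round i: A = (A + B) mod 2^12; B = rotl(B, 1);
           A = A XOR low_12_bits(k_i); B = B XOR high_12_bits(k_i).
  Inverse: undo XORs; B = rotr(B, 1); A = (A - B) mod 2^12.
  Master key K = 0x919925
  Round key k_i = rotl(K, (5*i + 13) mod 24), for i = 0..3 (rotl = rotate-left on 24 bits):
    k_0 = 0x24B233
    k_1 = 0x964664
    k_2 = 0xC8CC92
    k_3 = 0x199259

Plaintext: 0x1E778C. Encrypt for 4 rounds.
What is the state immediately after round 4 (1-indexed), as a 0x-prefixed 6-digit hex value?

s_0 = plaintext = 0x1E778C
s_1 = Round(s_0, k_0) = 0xB40D53
s_2 = Round(s_1, k_1) = 0xEF73C3
s_3 = Round(s_2, k_2) = 0xE28B0A
s_4 = Round(s_3, k_3) = 0xB6B78C

0xB6B78C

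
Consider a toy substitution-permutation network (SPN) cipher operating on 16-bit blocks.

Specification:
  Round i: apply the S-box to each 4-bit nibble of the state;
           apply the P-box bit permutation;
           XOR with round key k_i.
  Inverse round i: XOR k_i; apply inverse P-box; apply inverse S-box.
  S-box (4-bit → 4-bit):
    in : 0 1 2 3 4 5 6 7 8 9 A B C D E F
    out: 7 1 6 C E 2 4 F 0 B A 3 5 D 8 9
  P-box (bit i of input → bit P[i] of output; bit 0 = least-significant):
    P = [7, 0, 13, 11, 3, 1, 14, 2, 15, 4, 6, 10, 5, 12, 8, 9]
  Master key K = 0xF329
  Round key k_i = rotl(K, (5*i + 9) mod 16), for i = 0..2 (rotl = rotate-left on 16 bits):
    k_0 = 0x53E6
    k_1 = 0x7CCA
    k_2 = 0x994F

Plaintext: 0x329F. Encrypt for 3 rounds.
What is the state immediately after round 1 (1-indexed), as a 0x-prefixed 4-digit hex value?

s_0 = plaintext = 0x329F
s_1 = Round(s_0, k_0) = 0x5838
s_2 = Round(s_1, k_1) = 0x2CCE
s_3 = Round(s_2, k_2) = 0x4007

0x5838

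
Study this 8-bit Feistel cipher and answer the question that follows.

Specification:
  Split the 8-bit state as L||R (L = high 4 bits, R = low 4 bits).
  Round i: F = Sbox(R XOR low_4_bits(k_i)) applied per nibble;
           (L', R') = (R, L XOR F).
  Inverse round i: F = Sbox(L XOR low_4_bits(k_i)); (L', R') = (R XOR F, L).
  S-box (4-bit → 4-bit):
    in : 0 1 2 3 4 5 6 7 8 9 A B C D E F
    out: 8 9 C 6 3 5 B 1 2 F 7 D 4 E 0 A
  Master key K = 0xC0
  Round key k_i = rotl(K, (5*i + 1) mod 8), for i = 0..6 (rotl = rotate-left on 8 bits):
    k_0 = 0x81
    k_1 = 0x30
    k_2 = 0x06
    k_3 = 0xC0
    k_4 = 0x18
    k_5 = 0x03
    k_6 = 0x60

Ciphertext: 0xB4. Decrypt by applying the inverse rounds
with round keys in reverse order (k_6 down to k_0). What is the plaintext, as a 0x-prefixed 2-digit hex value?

0xB8

s_0 = ciphertext = 0xB4
s_1 = InvRound(s_0, k_6) = 0x9B
s_2 = InvRound(s_1, k_5) = 0xC9
s_3 = InvRound(s_2, k_4) = 0xAC
s_4 = InvRound(s_3, k_3) = 0xBA
s_5 = InvRound(s_4, k_2) = 0x4B
s_6 = InvRound(s_5, k_1) = 0x84
s_7 = InvRound(s_6, k_0) = 0xB8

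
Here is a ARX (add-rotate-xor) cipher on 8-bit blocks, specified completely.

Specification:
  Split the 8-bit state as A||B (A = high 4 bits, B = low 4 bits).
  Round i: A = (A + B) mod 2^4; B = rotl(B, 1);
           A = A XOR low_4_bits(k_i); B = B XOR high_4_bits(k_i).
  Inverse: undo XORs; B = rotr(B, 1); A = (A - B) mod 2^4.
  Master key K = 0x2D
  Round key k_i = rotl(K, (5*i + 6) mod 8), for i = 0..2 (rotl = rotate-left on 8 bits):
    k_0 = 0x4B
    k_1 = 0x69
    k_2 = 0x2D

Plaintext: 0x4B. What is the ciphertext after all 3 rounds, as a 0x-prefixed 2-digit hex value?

0x32

s_0 = plaintext = 0x4B
s_1 = Round(s_0, k_0) = 0x43
s_2 = Round(s_1, k_1) = 0xE0
s_3 = Round(s_2, k_2) = 0x32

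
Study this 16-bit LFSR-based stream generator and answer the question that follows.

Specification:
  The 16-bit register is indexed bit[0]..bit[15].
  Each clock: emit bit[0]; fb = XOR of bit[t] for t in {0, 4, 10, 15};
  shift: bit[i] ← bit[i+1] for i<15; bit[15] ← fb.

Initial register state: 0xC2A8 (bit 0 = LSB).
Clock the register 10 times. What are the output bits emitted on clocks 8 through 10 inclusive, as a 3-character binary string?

101

reg_0 = 0xC2A8
clock 1: out=0, reg = 0xE154
clock 2: out=0, reg = 0x70AA
clock 3: out=0, reg = 0x3855
clock 4: out=1, reg = 0x1C2A
clock 5: out=0, reg = 0x8E15
clock 6: out=1, reg = 0x470A
clock 7: out=0, reg = 0xA385
clock 8: out=1, reg = 0x51C2
clock 9: out=0, reg = 0x28E1
clock 10: out=1, reg = 0x9470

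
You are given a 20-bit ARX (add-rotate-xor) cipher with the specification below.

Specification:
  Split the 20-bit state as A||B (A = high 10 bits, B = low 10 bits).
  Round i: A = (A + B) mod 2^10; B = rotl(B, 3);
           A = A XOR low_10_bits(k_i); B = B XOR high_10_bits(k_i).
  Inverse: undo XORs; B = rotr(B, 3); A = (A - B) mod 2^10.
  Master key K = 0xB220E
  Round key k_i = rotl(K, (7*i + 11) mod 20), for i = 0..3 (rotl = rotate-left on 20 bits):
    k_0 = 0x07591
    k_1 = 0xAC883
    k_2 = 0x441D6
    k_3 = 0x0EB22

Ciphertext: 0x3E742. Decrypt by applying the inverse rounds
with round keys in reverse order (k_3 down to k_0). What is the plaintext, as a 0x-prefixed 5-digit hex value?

0x87757

s_0 = ciphertext = 0x3E742
s_1 = InvRound(s_0, k_3) = 0xDB06F
s_2 = InvRound(s_1, k_2) = 0xC2FAF
s_3 = InvRound(s_2, k_1) = 0x396A3
s_4 = InvRound(s_3, k_0) = 0x87757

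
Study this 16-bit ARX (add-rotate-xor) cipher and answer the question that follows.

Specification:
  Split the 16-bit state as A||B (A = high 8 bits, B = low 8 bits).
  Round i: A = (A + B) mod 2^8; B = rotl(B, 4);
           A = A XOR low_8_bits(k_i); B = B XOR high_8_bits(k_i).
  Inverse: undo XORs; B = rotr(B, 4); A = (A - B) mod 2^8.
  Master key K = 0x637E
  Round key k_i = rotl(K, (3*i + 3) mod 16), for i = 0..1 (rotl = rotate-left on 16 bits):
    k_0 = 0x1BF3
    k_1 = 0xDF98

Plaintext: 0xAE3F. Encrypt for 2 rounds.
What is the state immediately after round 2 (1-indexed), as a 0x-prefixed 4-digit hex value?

0x9E51

s_0 = plaintext = 0xAE3F
s_1 = Round(s_0, k_0) = 0x1EE8
s_2 = Round(s_1, k_1) = 0x9E51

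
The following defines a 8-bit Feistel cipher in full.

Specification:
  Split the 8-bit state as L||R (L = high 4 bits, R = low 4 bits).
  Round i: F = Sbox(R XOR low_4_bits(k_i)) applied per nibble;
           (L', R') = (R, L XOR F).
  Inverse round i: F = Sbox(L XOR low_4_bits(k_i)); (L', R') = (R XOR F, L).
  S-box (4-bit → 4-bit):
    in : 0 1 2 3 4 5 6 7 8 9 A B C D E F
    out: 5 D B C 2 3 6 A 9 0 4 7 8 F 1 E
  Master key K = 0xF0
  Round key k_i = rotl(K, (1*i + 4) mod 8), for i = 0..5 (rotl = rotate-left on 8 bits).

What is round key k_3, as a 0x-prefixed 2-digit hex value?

K = 0xF0
k_0 = rotl(K, (1*0+4) mod 8) = rotl(K, 4) = 0x0F
k_1 = rotl(K, (1*1+4) mod 8) = rotl(K, 5) = 0x1E
k_2 = rotl(K, (1*2+4) mod 8) = rotl(K, 6) = 0x3C
k_3 = rotl(K, (1*3+4) mod 8) = rotl(K, 7) = 0x78

0x78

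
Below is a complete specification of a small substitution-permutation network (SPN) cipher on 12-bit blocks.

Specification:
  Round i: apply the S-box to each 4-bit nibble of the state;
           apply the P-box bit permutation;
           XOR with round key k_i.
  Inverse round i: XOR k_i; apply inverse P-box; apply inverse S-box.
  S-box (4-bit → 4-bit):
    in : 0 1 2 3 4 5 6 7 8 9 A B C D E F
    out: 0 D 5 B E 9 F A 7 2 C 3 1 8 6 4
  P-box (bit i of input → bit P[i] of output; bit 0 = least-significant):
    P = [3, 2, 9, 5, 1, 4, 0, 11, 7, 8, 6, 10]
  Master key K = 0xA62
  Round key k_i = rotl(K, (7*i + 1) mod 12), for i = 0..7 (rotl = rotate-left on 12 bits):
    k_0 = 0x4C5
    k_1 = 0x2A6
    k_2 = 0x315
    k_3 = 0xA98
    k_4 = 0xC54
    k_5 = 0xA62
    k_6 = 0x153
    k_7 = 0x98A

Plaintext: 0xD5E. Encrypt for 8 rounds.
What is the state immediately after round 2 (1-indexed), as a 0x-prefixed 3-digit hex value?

0x6C8

s_0 = plaintext = 0xD5E
s_1 = Round(s_0, k_0) = 0xAC3
s_2 = Round(s_1, k_1) = 0x6C8
s_3 = Round(s_2, k_2) = 0x4DB
s_4 = Round(s_3, k_3) = 0x7D4
s_5 = Round(s_4, k_4) = 0x370
s_6 = Round(s_5, k_5) = 0x7F2
s_7 = Round(s_6, k_6) = 0x65A
s_8 = Round(s_7, k_7) = 0x668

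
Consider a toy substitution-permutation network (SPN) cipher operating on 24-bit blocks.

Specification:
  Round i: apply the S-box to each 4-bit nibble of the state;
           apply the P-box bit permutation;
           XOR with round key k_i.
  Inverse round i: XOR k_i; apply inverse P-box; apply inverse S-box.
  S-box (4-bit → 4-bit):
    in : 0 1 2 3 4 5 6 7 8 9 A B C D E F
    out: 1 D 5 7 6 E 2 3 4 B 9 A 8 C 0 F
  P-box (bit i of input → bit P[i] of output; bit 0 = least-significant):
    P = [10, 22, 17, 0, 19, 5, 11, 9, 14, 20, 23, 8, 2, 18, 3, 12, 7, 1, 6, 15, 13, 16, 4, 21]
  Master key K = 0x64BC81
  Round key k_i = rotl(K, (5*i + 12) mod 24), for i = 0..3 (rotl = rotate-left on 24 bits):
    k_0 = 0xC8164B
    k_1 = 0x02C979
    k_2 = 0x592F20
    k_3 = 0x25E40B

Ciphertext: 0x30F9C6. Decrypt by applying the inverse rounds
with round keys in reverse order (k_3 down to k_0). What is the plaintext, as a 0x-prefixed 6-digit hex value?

s_0 = ciphertext = 0x30F9C6
s_1 = InvRound(s_0, k_3) = 0x62FB8A
s_2 = InvRound(s_1, k_2) = 0xB9D772
s_3 = InvRound(s_2, k_1) = 0xB6D411
s_4 = InvRound(s_3, k_0) = 0xD547A4

0xD547A4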